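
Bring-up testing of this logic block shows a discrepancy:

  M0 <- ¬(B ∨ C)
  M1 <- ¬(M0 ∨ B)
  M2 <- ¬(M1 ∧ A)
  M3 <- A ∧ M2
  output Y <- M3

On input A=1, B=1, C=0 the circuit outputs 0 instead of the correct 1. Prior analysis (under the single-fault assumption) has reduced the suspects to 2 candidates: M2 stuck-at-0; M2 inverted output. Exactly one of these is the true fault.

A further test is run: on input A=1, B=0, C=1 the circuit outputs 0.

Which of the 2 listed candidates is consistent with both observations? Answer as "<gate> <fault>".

Evaluate each candidate on input A=1, B=0, C=1:
  M2 stuck-at-0: M0=0, M1=1, M2=0 [stuck-at-0], M3=0 → 0 — matches
  M2 inverted output: M0=0, M1=1, M2=1 [inverted output], M3=1 → 1 — eliminated
Only M2 stuck-at-0 reproduces the observed 0.

M2 stuck-at-0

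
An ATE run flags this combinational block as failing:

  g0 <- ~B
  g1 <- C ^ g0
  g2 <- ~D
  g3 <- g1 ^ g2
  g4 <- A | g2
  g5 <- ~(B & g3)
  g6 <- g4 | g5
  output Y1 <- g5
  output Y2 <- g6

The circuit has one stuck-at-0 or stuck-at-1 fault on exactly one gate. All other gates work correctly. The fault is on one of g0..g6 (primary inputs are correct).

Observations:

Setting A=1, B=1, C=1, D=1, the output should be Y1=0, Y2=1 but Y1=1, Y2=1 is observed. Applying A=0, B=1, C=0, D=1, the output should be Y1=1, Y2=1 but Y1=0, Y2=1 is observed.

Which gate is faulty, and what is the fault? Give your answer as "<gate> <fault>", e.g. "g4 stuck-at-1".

g2 stuck-at-1

Fault-free values for test 1 (A=1, B=1, C=1, D=1): g0=0, g1=1, g2=0, g3=1, g4=1, g5=0, g6=1, giving Y1=0, Y2=1. Observed Y1=1, Y2=1.
Test 1: faults giving observed Y1=1, Y2=1 are {g0 stuck-at-1, g1 stuck-at-0, g2 stuck-at-1, g3 stuck-at-0, g5 stuck-at-1}.
Test 2 (A=0, B=1, C=0, D=1): fault-free g0=0, g1=0, g2=0, g3=0, g4=0, g5=1, g6=1 → Y1=1, Y2=1; observed Y1=0, Y2=1. Eliminates g0 stuck-at-1, g1 stuck-at-0, g3 stuck-at-0, g5 stuck-at-1.
Only g2 stuck-at-1 is consistent with every test.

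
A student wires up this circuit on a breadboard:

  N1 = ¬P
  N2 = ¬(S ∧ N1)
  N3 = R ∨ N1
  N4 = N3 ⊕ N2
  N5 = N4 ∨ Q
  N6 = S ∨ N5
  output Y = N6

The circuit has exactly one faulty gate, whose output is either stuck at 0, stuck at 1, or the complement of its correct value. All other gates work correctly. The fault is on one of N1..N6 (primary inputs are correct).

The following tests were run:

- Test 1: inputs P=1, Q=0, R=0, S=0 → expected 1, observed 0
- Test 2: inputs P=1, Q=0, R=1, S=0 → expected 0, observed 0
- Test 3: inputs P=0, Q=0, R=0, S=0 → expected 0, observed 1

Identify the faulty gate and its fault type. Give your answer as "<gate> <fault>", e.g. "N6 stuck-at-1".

Fault-free values for test 1 (P=1, Q=0, R=0, S=0): N1=0, N2=1, N3=0, N4=1, N5=1, N6=1, giving Y=1. Observed 0.
Test 1: faults giving observed 0 are {N1 stuck-at-1, N1 inverted output, N2 stuck-at-0, N2 inverted output, N3 stuck-at-1, N3 inverted output, N4 stuck-at-0, N4 inverted output, N5 stuck-at-0, N5 inverted output, N6 stuck-at-0, N6 inverted output}.
Test 2 (P=1, Q=0, R=1, S=0): fault-free N1=0, N2=1, N3=1, N4=0, N5=0, N6=0 → 0; observed 0. Eliminates N2 stuck-at-0, N2 inverted output, N3 inverted output, N4 inverted output, N5 inverted output, N6 inverted output.
Test 3 (P=0, Q=0, R=0, S=0): fault-free N1=1, N2=1, N3=1, N4=0, N5=0, N6=0 → 0; observed 1. Eliminates N1 stuck-at-1, N3 stuck-at-1, N4 stuck-at-0, N5 stuck-at-0, N6 stuck-at-0.
Only N1 inverted output is consistent with every test.

N1 inverted output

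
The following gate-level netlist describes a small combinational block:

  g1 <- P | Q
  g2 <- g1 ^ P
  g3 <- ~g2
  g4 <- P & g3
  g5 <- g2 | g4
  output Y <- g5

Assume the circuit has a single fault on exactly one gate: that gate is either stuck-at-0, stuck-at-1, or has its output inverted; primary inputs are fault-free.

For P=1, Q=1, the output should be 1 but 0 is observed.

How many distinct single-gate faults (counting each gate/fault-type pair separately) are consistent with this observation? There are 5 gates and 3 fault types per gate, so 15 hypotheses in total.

6

Fault-free: g1=1, g2=0, g3=1, g4=1, g5=1 → 1. Observed 0.
  g1: none of the 3 fault types match ✗
  g2: none of the 3 fault types match ✗
  g3: stuck-at-0, inverted output ✓; others ✗
  g4: stuck-at-0, inverted output ✓; others ✗
  g5: stuck-at-0, inverted output ✓; others ✗
Consistent faults: {g3 stuck-at-0, g3 inverted output, g4 stuck-at-0, g4 inverted output, g5 stuck-at-0, g5 inverted output} — 6 in all.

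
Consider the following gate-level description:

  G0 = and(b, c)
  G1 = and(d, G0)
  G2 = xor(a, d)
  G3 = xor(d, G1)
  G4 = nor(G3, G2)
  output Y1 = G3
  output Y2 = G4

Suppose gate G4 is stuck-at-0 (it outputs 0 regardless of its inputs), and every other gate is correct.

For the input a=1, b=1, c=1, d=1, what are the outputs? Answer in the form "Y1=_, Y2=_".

Propagate with G4 forced: G0=1, G1=1, G2=0, G3=0, G4=0 [stuck-at-0].
So the outputs are Y1=0, Y2=0. (Without the fault they would be Y1=0, Y2=1.)

Y1=0, Y2=0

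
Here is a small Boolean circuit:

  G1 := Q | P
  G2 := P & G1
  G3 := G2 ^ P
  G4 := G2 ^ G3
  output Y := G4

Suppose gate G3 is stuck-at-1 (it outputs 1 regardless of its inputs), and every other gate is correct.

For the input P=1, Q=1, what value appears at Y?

Propagate with G3 forced: G1=1, G2=1, G3=1 [stuck-at-1], G4=0.
So Y = 0. (Without the fault it would be 1.)

0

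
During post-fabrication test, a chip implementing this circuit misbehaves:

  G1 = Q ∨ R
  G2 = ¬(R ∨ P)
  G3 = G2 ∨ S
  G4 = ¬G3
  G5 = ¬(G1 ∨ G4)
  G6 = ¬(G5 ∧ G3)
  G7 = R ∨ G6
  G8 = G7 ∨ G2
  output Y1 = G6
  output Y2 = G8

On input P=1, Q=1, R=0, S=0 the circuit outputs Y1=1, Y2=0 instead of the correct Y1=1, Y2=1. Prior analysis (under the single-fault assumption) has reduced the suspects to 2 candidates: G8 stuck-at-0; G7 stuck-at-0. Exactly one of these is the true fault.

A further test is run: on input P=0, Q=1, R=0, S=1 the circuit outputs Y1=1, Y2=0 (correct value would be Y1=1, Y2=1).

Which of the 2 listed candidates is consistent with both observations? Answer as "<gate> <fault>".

G8 stuck-at-0

Evaluate each candidate on input P=0, Q=1, R=0, S=1:
  G8 stuck-at-0: G1=1, G2=1, G3=1, G4=0, G5=0, G6=1, G7=1, G8=0 [stuck-at-0] → Y1=1, Y2=0 — matches
  G7 stuck-at-0: G1=1, G2=1, G3=1, G4=0, G5=0, G6=1, G7=0 [stuck-at-0], G8=1 → Y1=1, Y2=1 — eliminated
Only G8 stuck-at-0 reproduces the observed Y1=1, Y2=0.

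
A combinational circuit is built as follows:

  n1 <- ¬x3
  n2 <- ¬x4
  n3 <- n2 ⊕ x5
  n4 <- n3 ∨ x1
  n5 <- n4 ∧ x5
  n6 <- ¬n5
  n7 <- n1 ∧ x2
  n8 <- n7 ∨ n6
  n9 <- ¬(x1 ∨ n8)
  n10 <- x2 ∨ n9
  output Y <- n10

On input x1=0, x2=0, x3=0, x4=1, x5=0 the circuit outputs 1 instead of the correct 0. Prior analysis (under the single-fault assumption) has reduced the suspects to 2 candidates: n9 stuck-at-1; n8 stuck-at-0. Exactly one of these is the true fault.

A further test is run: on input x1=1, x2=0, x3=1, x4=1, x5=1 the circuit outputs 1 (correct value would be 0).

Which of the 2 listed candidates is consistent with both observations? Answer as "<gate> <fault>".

Evaluate each candidate on input x1=1, x2=0, x3=1, x4=1, x5=1:
  n9 stuck-at-1: n1=0, n2=0, n3=1, n4=1, n5=1, n6=0, n7=0, n8=0, n9=1 [stuck-at-1], n10=1 → 1 — matches
  n8 stuck-at-0: n1=0, n2=0, n3=1, n4=1, n5=1, n6=0, n7=0, n8=0 [stuck-at-0], n9=0, n10=0 → 0 — eliminated
Only n9 stuck-at-1 reproduces the observed 1.

n9 stuck-at-1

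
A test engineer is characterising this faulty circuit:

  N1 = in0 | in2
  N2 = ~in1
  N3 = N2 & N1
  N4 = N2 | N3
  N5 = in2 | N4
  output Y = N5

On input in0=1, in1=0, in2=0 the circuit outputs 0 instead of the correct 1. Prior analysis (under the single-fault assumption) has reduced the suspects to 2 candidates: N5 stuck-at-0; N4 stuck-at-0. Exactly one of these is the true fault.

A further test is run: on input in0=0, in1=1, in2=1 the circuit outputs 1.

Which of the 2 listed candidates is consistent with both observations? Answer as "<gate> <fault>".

Evaluate each candidate on input in0=0, in1=1, in2=1:
  N5 stuck-at-0: N1=1, N2=0, N3=0, N4=0, N5=0 [stuck-at-0] → 0 — eliminated
  N4 stuck-at-0: N1=1, N2=0, N3=0, N4=0 [stuck-at-0], N5=1 → 1 — matches
Only N4 stuck-at-0 reproduces the observed 1.

N4 stuck-at-0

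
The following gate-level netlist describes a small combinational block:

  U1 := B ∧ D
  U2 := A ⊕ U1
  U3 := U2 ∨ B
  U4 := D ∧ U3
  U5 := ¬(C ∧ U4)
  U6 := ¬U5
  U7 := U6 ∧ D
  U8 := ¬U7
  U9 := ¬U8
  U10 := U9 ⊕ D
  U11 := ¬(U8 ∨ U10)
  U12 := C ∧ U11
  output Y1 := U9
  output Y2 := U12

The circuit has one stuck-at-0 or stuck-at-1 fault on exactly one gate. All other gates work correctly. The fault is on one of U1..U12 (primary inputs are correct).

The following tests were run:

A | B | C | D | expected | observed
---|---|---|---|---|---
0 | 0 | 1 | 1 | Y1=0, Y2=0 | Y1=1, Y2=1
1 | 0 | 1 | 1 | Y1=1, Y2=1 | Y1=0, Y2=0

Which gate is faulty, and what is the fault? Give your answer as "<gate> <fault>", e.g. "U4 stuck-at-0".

U1 stuck-at-1

Fault-free values for test 1 (A=0, B=0, C=1, D=1): U1=0, U2=0, U3=0, U4=0, U5=1, U6=0, U7=0, U8=1, U9=0, U10=1, U11=0, U12=0, giving Y1=0, Y2=0. Observed Y1=1, Y2=1.
Test 1: faults giving observed Y1=1, Y2=1 are {U1 stuck-at-1, U2 stuck-at-1, U3 stuck-at-1, U4 stuck-at-1, U5 stuck-at-0, U6 stuck-at-1, U7 stuck-at-1, U8 stuck-at-0}.
Test 2 (A=1, B=0, C=1, D=1): fault-free U1=0, U2=1, U3=1, U4=1, U5=0, U6=1, U7=1, U8=0, U9=1, U10=0, U11=1, U12=1 → Y1=1, Y2=1; observed Y1=0, Y2=0. Eliminates U2 stuck-at-1, U3 stuck-at-1, U4 stuck-at-1, U5 stuck-at-0, U6 stuck-at-1, U7 stuck-at-1, U8 stuck-at-0.
Only U1 stuck-at-1 is consistent with every test.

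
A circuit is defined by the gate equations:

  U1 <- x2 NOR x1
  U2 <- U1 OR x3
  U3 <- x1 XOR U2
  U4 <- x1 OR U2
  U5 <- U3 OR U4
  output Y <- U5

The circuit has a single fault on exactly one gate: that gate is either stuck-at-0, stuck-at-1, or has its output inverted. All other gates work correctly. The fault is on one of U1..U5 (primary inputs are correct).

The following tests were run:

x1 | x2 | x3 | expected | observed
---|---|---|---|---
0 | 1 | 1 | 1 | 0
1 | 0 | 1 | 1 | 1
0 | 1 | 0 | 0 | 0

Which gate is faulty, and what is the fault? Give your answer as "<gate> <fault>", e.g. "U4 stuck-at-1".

U2 stuck-at-0

Fault-free values for test 1 (x1=0, x2=1, x3=1): U1=0, U2=1, U3=1, U4=1, U5=1, giving Y=1. Observed 0.
Test 1: faults giving observed 0 are {U2 stuck-at-0, U2 inverted output, U5 stuck-at-0, U5 inverted output}.
Test 2 (x1=1, x2=0, x3=1): fault-free U1=0, U2=1, U3=0, U4=1, U5=1 → 1; observed 1. Eliminates U5 stuck-at-0, U5 inverted output.
Test 3 (x1=0, x2=1, x3=0): fault-free U1=0, U2=0, U3=0, U4=0, U5=0 → 0; observed 0. Eliminates U2 inverted output.
Only U2 stuck-at-0 is consistent with every test.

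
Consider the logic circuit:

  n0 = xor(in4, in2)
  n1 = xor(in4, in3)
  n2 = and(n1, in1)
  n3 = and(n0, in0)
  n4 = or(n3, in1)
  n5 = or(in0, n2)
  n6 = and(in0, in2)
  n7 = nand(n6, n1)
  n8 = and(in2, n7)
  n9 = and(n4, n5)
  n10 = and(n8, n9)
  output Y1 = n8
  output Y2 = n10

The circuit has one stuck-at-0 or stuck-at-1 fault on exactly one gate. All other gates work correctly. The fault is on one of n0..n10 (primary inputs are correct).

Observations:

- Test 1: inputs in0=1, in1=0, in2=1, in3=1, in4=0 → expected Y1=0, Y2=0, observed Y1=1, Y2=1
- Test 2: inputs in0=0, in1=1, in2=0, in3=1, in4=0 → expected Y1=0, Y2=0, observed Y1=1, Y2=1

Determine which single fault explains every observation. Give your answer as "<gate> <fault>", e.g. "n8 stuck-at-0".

n8 stuck-at-1

Fault-free values for test 1 (in0=1, in1=0, in2=1, in3=1, in4=0): n0=1, n1=1, n2=0, n3=1, n4=1, n5=1, n6=1, n7=0, n8=0, n9=1, n10=0, giving Y1=0, Y2=0. Observed Y1=1, Y2=1.
Test 1: faults giving observed Y1=1, Y2=1 are {n1 stuck-at-0, n6 stuck-at-0, n7 stuck-at-1, n8 stuck-at-1}.
Test 2 (in0=0, in1=1, in2=0, in3=1, in4=0): fault-free n0=0, n1=1, n2=1, n3=0, n4=1, n5=1, n6=0, n7=1, n8=0, n9=1, n10=0 → Y1=0, Y2=0; observed Y1=1, Y2=1. Eliminates n1 stuck-at-0, n6 stuck-at-0, n7 stuck-at-1.
Only n8 stuck-at-1 is consistent with every test.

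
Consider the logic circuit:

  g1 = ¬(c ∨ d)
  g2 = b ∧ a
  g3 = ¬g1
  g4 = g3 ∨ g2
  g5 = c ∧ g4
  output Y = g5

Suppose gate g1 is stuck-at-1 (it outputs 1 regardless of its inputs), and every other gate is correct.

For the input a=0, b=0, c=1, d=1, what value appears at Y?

Propagate with g1 forced: g1=1 [stuck-at-1], g2=0, g3=0, g4=0, g5=0.
So Y = 0. (Without the fault it would be 1.)

0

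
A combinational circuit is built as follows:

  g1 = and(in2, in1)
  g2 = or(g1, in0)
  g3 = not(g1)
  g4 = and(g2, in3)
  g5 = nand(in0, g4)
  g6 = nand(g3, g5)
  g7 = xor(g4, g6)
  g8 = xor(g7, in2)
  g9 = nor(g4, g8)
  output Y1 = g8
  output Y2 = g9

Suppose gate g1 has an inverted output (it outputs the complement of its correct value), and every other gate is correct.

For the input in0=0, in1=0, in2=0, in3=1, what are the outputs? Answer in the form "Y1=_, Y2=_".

Y1=0, Y2=0

Propagate with g1 forced: g1=1 [inverted output], g2=1, g3=0, g4=1, g5=1, g6=1, g7=0, g8=0, g9=0.
So the outputs are Y1=0, Y2=0. (Without the fault they would be Y1=0, Y2=1.)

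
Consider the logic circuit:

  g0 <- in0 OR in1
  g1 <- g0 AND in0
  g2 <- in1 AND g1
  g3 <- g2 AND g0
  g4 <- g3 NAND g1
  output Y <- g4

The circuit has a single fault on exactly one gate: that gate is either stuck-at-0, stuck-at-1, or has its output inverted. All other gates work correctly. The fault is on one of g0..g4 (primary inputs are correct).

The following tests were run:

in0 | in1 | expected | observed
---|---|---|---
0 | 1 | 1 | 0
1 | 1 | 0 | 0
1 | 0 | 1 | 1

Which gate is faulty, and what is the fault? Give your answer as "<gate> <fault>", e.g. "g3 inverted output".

g1 stuck-at-1

Fault-free values for test 1 (in0=0, in1=1): g0=1, g1=0, g2=0, g3=0, g4=1, giving Y=1. Observed 0.
Test 1: faults giving observed 0 are {g1 stuck-at-1, g1 inverted output, g4 stuck-at-0, g4 inverted output}.
Test 2 (in0=1, in1=1): fault-free g0=1, g1=1, g2=1, g3=1, g4=0 → 0; observed 0. Eliminates g1 inverted output, g4 inverted output.
Test 3 (in0=1, in1=0): fault-free g0=1, g1=1, g2=0, g3=0, g4=1 → 1; observed 1. Eliminates g4 stuck-at-0.
Only g1 stuck-at-1 is consistent with every test.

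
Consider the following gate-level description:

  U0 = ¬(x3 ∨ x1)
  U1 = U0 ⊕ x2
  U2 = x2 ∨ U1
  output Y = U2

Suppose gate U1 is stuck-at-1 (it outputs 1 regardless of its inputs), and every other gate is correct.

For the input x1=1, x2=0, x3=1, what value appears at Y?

Propagate with U1 forced: U0=0, U1=1 [stuck-at-1], U2=1.
So Y = 1. (Without the fault it would be 0.)

1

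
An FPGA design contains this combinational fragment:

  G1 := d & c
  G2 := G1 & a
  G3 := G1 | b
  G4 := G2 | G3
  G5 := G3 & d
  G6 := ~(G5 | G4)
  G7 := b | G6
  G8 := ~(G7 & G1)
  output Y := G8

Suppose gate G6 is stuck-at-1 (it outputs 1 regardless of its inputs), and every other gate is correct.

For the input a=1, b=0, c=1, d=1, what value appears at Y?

Propagate with G6 forced: G1=1, G2=1, G3=1, G4=1, G5=1, G6=1 [stuck-at-1], G7=1, G8=0.
So Y = 0. (Without the fault it would be 1.)

0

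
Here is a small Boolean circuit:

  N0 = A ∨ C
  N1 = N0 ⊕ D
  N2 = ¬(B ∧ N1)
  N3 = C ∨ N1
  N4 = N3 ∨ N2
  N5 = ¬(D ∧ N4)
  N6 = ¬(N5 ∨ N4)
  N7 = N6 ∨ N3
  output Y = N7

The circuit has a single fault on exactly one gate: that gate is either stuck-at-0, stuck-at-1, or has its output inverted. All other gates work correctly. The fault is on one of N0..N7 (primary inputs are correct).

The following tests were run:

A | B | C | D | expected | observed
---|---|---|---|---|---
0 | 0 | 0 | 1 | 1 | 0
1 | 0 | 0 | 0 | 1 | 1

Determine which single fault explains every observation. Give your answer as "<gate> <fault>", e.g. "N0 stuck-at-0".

Fault-free values for test 1 (A=0, B=0, C=0, D=1): N0=0, N1=1, N2=1, N3=1, N4=1, N5=0, N6=0, N7=1, giving Y=1. Observed 0.
Test 1: faults giving observed 0 are {N0 stuck-at-1, N0 inverted output, N1 stuck-at-0, N1 inverted output, N3 stuck-at-0, N3 inverted output, N7 stuck-at-0, N7 inverted output}.
Test 2 (A=1, B=0, C=0, D=0): fault-free N0=1, N1=1, N2=1, N3=1, N4=1, N5=1, N6=0, N7=1 → 1; observed 1. Eliminates N0 inverted output, N1 stuck-at-0, N1 inverted output, N3 stuck-at-0, N3 inverted output, N7 stuck-at-0, N7 inverted output.
Only N0 stuck-at-1 is consistent with every test.

N0 stuck-at-1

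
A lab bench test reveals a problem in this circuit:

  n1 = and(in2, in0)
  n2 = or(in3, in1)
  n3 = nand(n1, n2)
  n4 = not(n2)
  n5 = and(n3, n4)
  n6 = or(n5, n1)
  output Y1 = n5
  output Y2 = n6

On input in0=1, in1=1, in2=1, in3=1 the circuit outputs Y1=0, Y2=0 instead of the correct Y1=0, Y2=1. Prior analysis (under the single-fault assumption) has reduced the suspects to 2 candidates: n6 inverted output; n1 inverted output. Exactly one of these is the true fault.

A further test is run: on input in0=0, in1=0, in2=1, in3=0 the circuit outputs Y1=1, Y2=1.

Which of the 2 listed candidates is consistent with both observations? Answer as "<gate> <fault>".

n1 inverted output

Evaluate each candidate on input in0=0, in1=0, in2=1, in3=0:
  n6 inverted output: n1=0, n2=0, n3=1, n4=1, n5=1, n6=0 [inverted output] → Y1=1, Y2=0 — eliminated
  n1 inverted output: n1=1 [inverted output], n2=0, n3=1, n4=1, n5=1, n6=1 → Y1=1, Y2=1 — matches
Only n1 inverted output reproduces the observed Y1=1, Y2=1.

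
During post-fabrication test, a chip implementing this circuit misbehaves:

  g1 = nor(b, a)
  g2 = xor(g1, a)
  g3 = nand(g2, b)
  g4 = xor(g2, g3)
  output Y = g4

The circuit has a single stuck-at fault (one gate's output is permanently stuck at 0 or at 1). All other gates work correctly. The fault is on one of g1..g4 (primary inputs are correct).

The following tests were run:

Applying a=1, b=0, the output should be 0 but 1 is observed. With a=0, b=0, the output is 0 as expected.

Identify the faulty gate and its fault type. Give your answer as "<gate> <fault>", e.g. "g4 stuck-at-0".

Fault-free values for test 1 (a=1, b=0): g1=0, g2=1, g3=1, g4=0, giving Y=0. Observed 1.
Test 1: faults giving observed 1 are {g1 stuck-at-1, g2 stuck-at-0, g3 stuck-at-0, g4 stuck-at-1}.
Test 2 (a=0, b=0): fault-free g1=1, g2=1, g3=1, g4=0 → 0; observed 0. Eliminates g2 stuck-at-0, g3 stuck-at-0, g4 stuck-at-1.
Only g1 stuck-at-1 is consistent with every test.

g1 stuck-at-1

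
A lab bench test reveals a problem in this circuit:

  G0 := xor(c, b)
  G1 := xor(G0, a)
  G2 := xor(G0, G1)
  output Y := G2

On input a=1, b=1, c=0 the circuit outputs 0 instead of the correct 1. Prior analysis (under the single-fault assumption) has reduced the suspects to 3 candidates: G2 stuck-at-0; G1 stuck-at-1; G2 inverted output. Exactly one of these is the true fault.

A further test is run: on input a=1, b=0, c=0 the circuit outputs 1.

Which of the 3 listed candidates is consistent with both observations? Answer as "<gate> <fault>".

Evaluate each candidate on input a=1, b=0, c=0:
  G2 stuck-at-0: G0=0, G1=1, G2=0 [stuck-at-0] → 0 — eliminated
  G1 stuck-at-1: G0=0, G1=1 [stuck-at-1], G2=1 → 1 — matches
  G2 inverted output: G0=0, G1=1, G2=0 [inverted output] → 0 — eliminated
Only G1 stuck-at-1 reproduces the observed 1.

G1 stuck-at-1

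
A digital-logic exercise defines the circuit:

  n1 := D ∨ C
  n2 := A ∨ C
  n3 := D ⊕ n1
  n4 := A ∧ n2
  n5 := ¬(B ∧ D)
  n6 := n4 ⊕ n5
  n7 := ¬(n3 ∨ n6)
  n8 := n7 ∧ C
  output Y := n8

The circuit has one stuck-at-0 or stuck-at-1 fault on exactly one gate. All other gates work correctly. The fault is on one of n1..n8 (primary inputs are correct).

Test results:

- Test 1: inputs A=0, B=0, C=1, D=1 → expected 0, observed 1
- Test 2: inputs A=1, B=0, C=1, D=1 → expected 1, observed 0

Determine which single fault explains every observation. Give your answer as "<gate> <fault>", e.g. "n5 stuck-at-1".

Fault-free values for test 1 (A=0, B=0, C=1, D=1): n1=1, n2=1, n3=0, n4=0, n5=1, n6=1, n7=0, n8=0, giving Y=0. Observed 1.
Test 1: faults giving observed 1 are {n4 stuck-at-1, n5 stuck-at-0, n6 stuck-at-0, n7 stuck-at-1, n8 stuck-at-1}.
Test 2 (A=1, B=0, C=1, D=1): fault-free n1=1, n2=1, n3=0, n4=1, n5=1, n6=0, n7=1, n8=1 → 1; observed 0. Eliminates n4 stuck-at-1, n6 stuck-at-0, n7 stuck-at-1, n8 stuck-at-1.
Only n5 stuck-at-0 is consistent with every test.

n5 stuck-at-0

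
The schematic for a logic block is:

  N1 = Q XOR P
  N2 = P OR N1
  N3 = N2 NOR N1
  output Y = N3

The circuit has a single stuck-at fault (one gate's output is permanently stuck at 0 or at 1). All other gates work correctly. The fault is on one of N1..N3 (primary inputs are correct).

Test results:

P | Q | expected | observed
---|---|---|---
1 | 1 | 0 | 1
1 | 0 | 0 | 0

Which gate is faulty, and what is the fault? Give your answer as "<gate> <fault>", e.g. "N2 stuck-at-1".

N2 stuck-at-0

Fault-free values for test 1 (P=1, Q=1): N1=0, N2=1, N3=0, giving Y=0. Observed 1.
Test 1: faults giving observed 1 are {N2 stuck-at-0, N3 stuck-at-1}.
Test 2 (P=1, Q=0): fault-free N1=1, N2=1, N3=0 → 0; observed 0. Eliminates N3 stuck-at-1.
Only N2 stuck-at-0 is consistent with every test.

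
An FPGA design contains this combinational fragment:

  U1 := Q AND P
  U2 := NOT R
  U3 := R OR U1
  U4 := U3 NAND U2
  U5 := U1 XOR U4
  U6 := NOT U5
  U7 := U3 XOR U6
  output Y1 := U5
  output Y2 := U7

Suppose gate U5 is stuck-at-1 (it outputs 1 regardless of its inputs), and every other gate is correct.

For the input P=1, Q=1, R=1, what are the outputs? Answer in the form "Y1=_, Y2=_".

Y1=1, Y2=1

Propagate with U5 forced: U1=1, U2=0, U3=1, U4=1, U5=1 [stuck-at-1], U6=0, U7=1.
So the outputs are Y1=1, Y2=1. (Without the fault they would be Y1=0, Y2=0.)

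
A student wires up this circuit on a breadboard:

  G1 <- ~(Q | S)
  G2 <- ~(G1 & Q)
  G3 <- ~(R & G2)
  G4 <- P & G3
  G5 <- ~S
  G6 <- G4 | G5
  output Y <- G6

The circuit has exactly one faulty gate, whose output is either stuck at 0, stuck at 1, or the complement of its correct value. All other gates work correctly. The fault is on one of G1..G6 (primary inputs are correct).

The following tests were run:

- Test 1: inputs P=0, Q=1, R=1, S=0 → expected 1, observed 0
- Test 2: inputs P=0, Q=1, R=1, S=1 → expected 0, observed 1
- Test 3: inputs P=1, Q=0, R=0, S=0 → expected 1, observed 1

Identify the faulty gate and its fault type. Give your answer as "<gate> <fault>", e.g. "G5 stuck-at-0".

Fault-free values for test 1 (P=0, Q=1, R=1, S=0): G1=0, G2=1, G3=0, G4=0, G5=1, G6=1, giving Y=1. Observed 0.
Test 1: faults giving observed 0 are {G5 stuck-at-0, G5 inverted output, G6 stuck-at-0, G6 inverted output}.
Test 2 (P=0, Q=1, R=1, S=1): fault-free G1=0, G2=1, G3=0, G4=0, G5=0, G6=0 → 0; observed 1. Eliminates G5 stuck-at-0, G6 stuck-at-0.
Test 3 (P=1, Q=0, R=0, S=0): fault-free G1=1, G2=1, G3=1, G4=1, G5=1, G6=1 → 1; observed 1. Eliminates G6 inverted output.
Only G5 inverted output is consistent with every test.

G5 inverted output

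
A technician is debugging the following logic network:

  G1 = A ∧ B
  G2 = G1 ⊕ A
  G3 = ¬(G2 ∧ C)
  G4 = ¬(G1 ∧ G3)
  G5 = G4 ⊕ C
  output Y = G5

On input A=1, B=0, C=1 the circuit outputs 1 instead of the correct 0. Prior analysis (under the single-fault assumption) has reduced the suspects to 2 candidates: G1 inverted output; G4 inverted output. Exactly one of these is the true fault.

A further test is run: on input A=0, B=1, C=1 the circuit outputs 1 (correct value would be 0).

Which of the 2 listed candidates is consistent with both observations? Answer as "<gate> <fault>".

G4 inverted output

Evaluate each candidate on input A=0, B=1, C=1:
  G1 inverted output: G1=1 [inverted output], G2=1, G3=0, G4=1, G5=0 → 0 — eliminated
  G4 inverted output: G1=0, G2=0, G3=1, G4=0 [inverted output], G5=1 → 1 — matches
Only G4 inverted output reproduces the observed 1.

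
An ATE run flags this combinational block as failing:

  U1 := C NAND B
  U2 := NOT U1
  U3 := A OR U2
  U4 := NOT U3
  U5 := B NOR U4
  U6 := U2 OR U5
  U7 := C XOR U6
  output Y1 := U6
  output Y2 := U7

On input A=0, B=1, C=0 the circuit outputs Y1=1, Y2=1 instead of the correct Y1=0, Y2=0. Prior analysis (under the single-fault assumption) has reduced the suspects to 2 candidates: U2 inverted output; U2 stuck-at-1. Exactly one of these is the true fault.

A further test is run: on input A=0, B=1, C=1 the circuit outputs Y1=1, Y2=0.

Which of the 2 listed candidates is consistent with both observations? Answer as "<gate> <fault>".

Evaluate each candidate on input A=0, B=1, C=1:
  U2 inverted output: U1=0, U2=0 [inverted output], U3=0, U4=1, U5=0, U6=0, U7=1 → Y1=0, Y2=1 — eliminated
  U2 stuck-at-1: U1=0, U2=1 [stuck-at-1], U3=1, U4=0, U5=0, U6=1, U7=0 → Y1=1, Y2=0 — matches
Only U2 stuck-at-1 reproduces the observed Y1=1, Y2=0.

U2 stuck-at-1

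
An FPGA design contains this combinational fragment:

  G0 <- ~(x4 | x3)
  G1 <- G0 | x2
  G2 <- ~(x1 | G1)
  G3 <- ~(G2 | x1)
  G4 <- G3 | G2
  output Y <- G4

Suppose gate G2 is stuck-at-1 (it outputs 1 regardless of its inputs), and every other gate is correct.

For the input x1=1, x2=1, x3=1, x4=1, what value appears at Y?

1

Propagate with G2 forced: G0=0, G1=1, G2=1 [stuck-at-1], G3=0, G4=1.
So Y = 1. (Without the fault it would be 0.)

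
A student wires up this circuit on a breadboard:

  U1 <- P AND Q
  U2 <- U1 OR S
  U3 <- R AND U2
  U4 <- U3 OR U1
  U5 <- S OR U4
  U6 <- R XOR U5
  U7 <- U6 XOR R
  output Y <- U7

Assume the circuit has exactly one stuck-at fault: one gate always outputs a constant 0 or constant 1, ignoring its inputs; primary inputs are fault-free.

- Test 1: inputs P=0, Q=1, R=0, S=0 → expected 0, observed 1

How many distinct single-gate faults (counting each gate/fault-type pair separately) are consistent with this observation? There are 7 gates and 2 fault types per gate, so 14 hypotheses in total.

6

Fault-free: U1=0, U2=0, U3=0, U4=0, U5=0, U6=0, U7=0 → 0. Observed 1.
  U1 stuck-at-0: output 0 ✗
  U1 stuck-at-1: output 1 ✓
  U2 stuck-at-0: output 0 ✗
  U2 stuck-at-1: output 0 ✗
  U3 stuck-at-0: output 0 ✗
  U3 stuck-at-1: output 1 ✓
  U4 stuck-at-0: output 0 ✗
  U4 stuck-at-1: output 1 ✓
  U5 stuck-at-0: output 0 ✗
  U5 stuck-at-1: output 1 ✓
  U6 stuck-at-0: output 0 ✗
  U6 stuck-at-1: output 1 ✓
  U7 stuck-at-0: output 0 ✗
  U7 stuck-at-1: output 1 ✓
Consistent faults: {U1 stuck-at-1, U3 stuck-at-1, U4 stuck-at-1, U5 stuck-at-1, U6 stuck-at-1, U7 stuck-at-1} — 6 in all.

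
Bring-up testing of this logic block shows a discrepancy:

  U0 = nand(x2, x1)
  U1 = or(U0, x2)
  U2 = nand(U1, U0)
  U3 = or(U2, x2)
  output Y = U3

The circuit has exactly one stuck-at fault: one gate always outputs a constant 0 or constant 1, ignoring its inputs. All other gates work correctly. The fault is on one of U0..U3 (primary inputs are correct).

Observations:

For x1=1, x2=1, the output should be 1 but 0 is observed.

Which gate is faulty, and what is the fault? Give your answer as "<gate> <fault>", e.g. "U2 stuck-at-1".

Fault-free values for test 1 (x1=1, x2=1): U0=0, U1=1, U2=1, U3=1, giving Y=1. Observed 0.
Test 1: faults giving observed 0 are {U3 stuck-at-0}.
Only U3 stuck-at-0 is consistent with every test.

U3 stuck-at-0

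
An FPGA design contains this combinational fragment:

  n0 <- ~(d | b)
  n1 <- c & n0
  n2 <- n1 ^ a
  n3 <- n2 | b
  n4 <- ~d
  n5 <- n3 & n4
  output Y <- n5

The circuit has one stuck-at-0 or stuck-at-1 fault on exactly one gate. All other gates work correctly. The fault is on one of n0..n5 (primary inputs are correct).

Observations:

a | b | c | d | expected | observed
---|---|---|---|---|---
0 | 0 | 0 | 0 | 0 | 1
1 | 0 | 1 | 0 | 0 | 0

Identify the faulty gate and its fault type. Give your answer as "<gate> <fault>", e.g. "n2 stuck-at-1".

Fault-free values for test 1 (a=0, b=0, c=0, d=0): n0=1, n1=0, n2=0, n3=0, n4=1, n5=0, giving Y=0. Observed 1.
Test 1: faults giving observed 1 are {n1 stuck-at-1, n2 stuck-at-1, n3 stuck-at-1, n5 stuck-at-1}.
Test 2 (a=1, b=0, c=1, d=0): fault-free n0=1, n1=1, n2=0, n3=0, n4=1, n5=0 → 0; observed 0. Eliminates n2 stuck-at-1, n3 stuck-at-1, n5 stuck-at-1.
Only n1 stuck-at-1 is consistent with every test.

n1 stuck-at-1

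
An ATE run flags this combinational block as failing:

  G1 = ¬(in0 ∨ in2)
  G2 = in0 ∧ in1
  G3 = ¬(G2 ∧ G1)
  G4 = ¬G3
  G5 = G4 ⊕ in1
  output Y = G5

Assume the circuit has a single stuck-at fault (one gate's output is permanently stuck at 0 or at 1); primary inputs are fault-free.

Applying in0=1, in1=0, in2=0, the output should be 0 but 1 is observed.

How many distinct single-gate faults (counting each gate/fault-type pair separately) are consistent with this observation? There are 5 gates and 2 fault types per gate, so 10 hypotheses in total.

Fault-free: G1=0, G2=0, G3=1, G4=0, G5=0 → 0. Observed 1.
  G1 stuck-at-0: output 0 ✗
  G1 stuck-at-1: output 0 ✗
  G2 stuck-at-0: output 0 ✗
  G2 stuck-at-1: output 0 ✗
  G3 stuck-at-0: output 1 ✓
  G3 stuck-at-1: output 0 ✗
  G4 stuck-at-0: output 0 ✗
  G4 stuck-at-1: output 1 ✓
  G5 stuck-at-0: output 0 ✗
  G5 stuck-at-1: output 1 ✓
Consistent faults: {G3 stuck-at-0, G4 stuck-at-1, G5 stuck-at-1} — 3 in all.

3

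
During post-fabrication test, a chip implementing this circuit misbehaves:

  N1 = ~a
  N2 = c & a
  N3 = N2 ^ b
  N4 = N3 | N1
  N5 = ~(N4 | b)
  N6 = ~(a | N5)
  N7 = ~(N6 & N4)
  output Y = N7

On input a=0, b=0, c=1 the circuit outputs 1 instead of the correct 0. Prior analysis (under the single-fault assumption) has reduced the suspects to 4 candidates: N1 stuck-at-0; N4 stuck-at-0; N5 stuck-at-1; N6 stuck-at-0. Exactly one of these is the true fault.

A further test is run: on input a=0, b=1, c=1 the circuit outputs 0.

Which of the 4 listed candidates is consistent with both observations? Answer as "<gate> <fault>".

Evaluate each candidate on input a=0, b=1, c=1:
  N1 stuck-at-0: N1=0 [stuck-at-0], N2=0, N3=1, N4=1, N5=0, N6=1, N7=0 → 0 — matches
  N4 stuck-at-0: N1=1, N2=0, N3=1, N4=0 [stuck-at-0], N5=0, N6=1, N7=1 → 1 — eliminated
  N5 stuck-at-1: N1=1, N2=0, N3=1, N4=1, N5=1 [stuck-at-1], N6=0, N7=1 → 1 — eliminated
  N6 stuck-at-0: N1=1, N2=0, N3=1, N4=1, N5=0, N6=0 [stuck-at-0], N7=1 → 1 — eliminated
Only N1 stuck-at-0 reproduces the observed 0.

N1 stuck-at-0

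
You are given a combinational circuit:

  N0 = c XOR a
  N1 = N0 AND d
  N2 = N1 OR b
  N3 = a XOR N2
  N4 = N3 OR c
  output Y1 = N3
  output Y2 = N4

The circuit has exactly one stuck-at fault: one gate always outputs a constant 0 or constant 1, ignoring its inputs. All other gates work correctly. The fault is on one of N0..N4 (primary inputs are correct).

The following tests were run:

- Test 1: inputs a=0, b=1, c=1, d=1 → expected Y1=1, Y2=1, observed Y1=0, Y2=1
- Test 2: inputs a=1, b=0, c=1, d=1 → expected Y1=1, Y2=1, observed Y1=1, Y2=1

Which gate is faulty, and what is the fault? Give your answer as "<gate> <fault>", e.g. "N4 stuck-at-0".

Fault-free values for test 1 (a=0, b=1, c=1, d=1): N0=1, N1=1, N2=1, N3=1, N4=1, giving Y1=1, Y2=1. Observed Y1=0, Y2=1.
Test 1: faults giving observed Y1=0, Y2=1 are {N2 stuck-at-0, N3 stuck-at-0}.
Test 2 (a=1, b=0, c=1, d=1): fault-free N0=0, N1=0, N2=0, N3=1, N4=1 → Y1=1, Y2=1; observed Y1=1, Y2=1. Eliminates N3 stuck-at-0.
Only N2 stuck-at-0 is consistent with every test.

N2 stuck-at-0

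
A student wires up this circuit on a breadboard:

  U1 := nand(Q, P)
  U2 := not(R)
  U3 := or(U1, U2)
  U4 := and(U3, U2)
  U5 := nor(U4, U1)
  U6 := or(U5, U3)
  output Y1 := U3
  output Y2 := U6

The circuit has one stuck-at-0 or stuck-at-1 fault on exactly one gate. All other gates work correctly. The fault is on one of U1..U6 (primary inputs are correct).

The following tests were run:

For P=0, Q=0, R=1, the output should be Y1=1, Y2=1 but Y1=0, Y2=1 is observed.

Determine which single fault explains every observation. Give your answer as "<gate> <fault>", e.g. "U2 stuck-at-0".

Fault-free values for test 1 (P=0, Q=0, R=1): U1=1, U2=0, U3=1, U4=0, U5=0, U6=1, giving Y1=1, Y2=1. Observed Y1=0, Y2=1.
Test 1: faults giving observed Y1=0, Y2=1 are {U1 stuck-at-0}.
Only U1 stuck-at-0 is consistent with every test.

U1 stuck-at-0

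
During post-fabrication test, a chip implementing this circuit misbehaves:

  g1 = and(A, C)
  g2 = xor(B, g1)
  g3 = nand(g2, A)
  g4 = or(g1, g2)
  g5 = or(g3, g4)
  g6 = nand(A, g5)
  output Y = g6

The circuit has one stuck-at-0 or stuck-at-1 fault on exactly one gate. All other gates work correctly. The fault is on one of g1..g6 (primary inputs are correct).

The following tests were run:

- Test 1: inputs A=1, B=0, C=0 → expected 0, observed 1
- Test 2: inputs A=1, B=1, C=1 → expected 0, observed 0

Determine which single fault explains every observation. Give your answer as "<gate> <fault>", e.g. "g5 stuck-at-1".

g3 stuck-at-0

Fault-free values for test 1 (A=1, B=0, C=0): g1=0, g2=0, g3=1, g4=0, g5=1, g6=0, giving Y=0. Observed 1.
Test 1: faults giving observed 1 are {g3 stuck-at-0, g5 stuck-at-0, g6 stuck-at-1}.
Test 2 (A=1, B=1, C=1): fault-free g1=1, g2=0, g3=1, g4=1, g5=1, g6=0 → 0; observed 0. Eliminates g5 stuck-at-0, g6 stuck-at-1.
Only g3 stuck-at-0 is consistent with every test.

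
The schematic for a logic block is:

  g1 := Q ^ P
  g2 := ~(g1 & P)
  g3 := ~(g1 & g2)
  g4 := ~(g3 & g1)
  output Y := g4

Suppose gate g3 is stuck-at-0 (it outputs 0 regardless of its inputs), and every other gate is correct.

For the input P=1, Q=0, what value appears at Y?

1

Propagate with g3 forced: g1=1, g2=0, g3=0 [stuck-at-0], g4=1.
So Y = 1. (Without the fault it would be 0.)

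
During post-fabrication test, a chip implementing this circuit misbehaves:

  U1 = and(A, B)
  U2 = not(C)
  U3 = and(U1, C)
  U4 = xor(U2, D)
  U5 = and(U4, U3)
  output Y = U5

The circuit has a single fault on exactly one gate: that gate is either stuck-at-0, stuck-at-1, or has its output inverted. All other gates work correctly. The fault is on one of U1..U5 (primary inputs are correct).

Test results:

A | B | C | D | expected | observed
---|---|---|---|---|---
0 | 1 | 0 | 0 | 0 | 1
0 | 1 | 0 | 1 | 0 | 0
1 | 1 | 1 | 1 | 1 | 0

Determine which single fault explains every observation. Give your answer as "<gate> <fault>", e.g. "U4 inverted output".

Fault-free values for test 1 (A=0, B=1, C=0, D=0): U1=0, U2=1, U3=0, U4=1, U5=0, giving Y=0. Observed 1.
Test 1: faults giving observed 1 are {U3 stuck-at-1, U3 inverted output, U5 stuck-at-1, U5 inverted output}.
Test 2 (A=0, B=1, C=0, D=1): fault-free U1=0, U2=1, U3=0, U4=0, U5=0 → 0; observed 0. Eliminates U5 stuck-at-1, U5 inverted output.
Test 3 (A=1, B=1, C=1, D=1): fault-free U1=1, U2=0, U3=1, U4=1, U5=1 → 1; observed 0. Eliminates U3 stuck-at-1.
Only U3 inverted output is consistent with every test.

U3 inverted output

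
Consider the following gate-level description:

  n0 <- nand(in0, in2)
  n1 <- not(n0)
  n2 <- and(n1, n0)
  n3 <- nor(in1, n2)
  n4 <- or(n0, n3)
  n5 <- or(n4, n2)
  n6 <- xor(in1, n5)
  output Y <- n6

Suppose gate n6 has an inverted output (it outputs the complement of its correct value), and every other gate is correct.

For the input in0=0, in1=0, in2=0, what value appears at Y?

Propagate with n6 forced: n0=1, n1=0, n2=0, n3=1, n4=1, n5=1, n6=0 [inverted output].
So Y = 0. (Without the fault it would be 1.)

0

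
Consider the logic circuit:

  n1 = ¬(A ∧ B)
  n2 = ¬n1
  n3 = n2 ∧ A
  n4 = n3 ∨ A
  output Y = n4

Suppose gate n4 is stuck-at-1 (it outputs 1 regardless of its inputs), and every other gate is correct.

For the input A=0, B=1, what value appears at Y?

1

Propagate with n4 forced: n1=1, n2=0, n3=0, n4=1 [stuck-at-1].
So Y = 1. (Without the fault it would be 0.)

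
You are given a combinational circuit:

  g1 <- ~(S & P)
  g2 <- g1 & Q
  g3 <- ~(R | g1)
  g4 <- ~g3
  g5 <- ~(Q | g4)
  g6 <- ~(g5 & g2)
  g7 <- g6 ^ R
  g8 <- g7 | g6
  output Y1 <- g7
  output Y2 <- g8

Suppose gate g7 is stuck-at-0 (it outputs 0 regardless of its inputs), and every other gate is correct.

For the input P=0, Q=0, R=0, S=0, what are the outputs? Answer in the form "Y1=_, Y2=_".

Propagate with g7 forced: g1=1, g2=0, g3=0, g4=1, g5=0, g6=1, g7=0 [stuck-at-0], g8=1.
So the outputs are Y1=0, Y2=1. (Without the fault they would be Y1=1, Y2=1.)

Y1=0, Y2=1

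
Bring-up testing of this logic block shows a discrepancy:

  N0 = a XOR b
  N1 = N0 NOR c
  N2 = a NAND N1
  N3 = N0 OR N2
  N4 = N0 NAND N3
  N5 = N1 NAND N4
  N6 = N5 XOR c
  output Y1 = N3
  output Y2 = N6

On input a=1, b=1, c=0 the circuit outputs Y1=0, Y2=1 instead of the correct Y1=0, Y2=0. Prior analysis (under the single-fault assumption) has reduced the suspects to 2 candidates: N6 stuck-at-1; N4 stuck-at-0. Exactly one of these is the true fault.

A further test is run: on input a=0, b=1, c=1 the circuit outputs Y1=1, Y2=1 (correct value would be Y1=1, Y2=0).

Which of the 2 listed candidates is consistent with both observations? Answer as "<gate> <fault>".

Evaluate each candidate on input a=0, b=1, c=1:
  N6 stuck-at-1: N0=1, N1=0, N2=1, N3=1, N4=0, N5=1, N6=1 [stuck-at-1] → Y1=1, Y2=1 — matches
  N4 stuck-at-0: N0=1, N1=0, N2=1, N3=1, N4=0 [stuck-at-0], N5=1, N6=0 → Y1=1, Y2=0 — eliminated
Only N6 stuck-at-1 reproduces the observed Y1=1, Y2=1.

N6 stuck-at-1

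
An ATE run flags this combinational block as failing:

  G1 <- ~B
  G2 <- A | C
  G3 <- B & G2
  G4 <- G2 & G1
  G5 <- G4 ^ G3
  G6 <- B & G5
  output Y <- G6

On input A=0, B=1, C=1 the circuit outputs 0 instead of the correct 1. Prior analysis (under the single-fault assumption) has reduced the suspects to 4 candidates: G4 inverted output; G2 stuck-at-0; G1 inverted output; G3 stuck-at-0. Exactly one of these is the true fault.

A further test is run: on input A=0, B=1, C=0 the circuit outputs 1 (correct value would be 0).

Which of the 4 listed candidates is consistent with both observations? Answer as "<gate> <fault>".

Evaluate each candidate on input A=0, B=1, C=0:
  G4 inverted output: G1=0, G2=0, G3=0, G4=1 [inverted output], G5=1, G6=1 → 1 — matches
  G2 stuck-at-0: G1=0, G2=0 [stuck-at-0], G3=0, G4=0, G5=0, G6=0 → 0 — eliminated
  G1 inverted output: G1=1 [inverted output], G2=0, G3=0, G4=0, G5=0, G6=0 → 0 — eliminated
  G3 stuck-at-0: G1=0, G2=0, G3=0 [stuck-at-0], G4=0, G5=0, G6=0 → 0 — eliminated
Only G4 inverted output reproduces the observed 1.

G4 inverted output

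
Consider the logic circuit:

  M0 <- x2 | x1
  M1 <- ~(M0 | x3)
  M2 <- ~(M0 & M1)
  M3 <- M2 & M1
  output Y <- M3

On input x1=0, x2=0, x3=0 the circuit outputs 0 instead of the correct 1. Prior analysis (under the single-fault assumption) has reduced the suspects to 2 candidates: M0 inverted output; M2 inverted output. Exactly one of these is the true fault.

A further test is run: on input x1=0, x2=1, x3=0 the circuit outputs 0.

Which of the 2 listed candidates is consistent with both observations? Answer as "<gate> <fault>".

M2 inverted output

Evaluate each candidate on input x1=0, x2=1, x3=0:
  M0 inverted output: M0=0 [inverted output], M1=1, M2=1, M3=1 → 1 — eliminated
  M2 inverted output: M0=1, M1=0, M2=0 [inverted output], M3=0 → 0 — matches
Only M2 inverted output reproduces the observed 0.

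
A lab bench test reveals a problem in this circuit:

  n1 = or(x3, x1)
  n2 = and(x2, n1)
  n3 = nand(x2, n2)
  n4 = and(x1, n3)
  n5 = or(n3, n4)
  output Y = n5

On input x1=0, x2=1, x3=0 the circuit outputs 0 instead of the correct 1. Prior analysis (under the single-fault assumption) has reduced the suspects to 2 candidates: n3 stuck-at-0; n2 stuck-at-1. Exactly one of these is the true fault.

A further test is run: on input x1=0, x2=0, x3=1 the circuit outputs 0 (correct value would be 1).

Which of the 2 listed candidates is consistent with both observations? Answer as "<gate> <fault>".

Evaluate each candidate on input x1=0, x2=0, x3=1:
  n3 stuck-at-0: n1=1, n2=0, n3=0 [stuck-at-0], n4=0, n5=0 → 0 — matches
  n2 stuck-at-1: n1=1, n2=1 [stuck-at-1], n3=1, n4=0, n5=1 → 1 — eliminated
Only n3 stuck-at-0 reproduces the observed 0.

n3 stuck-at-0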